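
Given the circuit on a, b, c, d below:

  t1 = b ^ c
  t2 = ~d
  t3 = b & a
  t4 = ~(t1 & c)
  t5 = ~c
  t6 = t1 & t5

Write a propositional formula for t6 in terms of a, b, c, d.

t1 = b ^ c
t5 = ~c
t6 = t1 & t5 = (b ^ c) & ~c

(b ^ c) & ~c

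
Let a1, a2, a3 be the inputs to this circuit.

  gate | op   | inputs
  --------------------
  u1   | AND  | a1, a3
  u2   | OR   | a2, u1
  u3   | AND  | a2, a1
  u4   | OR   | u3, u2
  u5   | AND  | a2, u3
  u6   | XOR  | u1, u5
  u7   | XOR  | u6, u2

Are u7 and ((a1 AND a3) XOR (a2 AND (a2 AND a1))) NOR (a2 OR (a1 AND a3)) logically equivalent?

u1 = a1 AND a3
u2 = a2 OR u1 = a2 OR (a1 AND a3)
u3 = a2 AND a1
u5 = a2 AND u3 = a2 AND (a2 AND a1)
u6 = u1 XOR u5 = (a1 AND a3) XOR (a2 AND (a2 AND a1))
u7 = u6 XOR u2 = ((a1 AND a3) XOR (a2 AND (a2 AND a1))) XOR (a2 OR (a1 AND a3))
At a1=0, a2=0, a3=0: circuit gives 0, formula gives 1.

No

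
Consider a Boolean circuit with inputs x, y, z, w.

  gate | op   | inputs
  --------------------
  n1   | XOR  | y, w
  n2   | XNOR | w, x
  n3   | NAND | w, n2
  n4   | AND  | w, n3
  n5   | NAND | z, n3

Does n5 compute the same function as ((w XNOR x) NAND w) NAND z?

Yes

n2 = w XNOR x
n3 = w NAND n2 = w NAND (w XNOR x)
n5 = z NAND n3 = z NAND (w NAND (w XNOR x))
At x=0, y=0, z=1, w=0: circuit gives 0, formula gives 0.
At x=0, y=0, z=0, w=0: circuit gives 1, formula gives 1.
Agrees on all 16 inputs.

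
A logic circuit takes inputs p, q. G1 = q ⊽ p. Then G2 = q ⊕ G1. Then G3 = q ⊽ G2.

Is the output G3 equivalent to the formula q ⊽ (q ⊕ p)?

G1 = q ⊽ p
G2 = q ⊕ G1 = q ⊕ (q ⊽ p)
G3 = q ⊽ G2 = q ⊽ (q ⊕ (q ⊽ p))
At p=0, q=0: circuit gives 0, formula gives 1.

No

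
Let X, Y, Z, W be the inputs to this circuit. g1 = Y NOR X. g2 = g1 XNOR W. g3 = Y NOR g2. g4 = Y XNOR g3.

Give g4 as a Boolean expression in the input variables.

g1 = Y NOR X
g2 = g1 XNOR W = (Y NOR X) XNOR W
g3 = Y NOR g2 = Y NOR ((Y NOR X) XNOR W)
g4 = Y XNOR g3 = Y XNOR (Y NOR ((Y NOR X) XNOR W))

Y XNOR (Y NOR ((Y NOR X) XNOR W))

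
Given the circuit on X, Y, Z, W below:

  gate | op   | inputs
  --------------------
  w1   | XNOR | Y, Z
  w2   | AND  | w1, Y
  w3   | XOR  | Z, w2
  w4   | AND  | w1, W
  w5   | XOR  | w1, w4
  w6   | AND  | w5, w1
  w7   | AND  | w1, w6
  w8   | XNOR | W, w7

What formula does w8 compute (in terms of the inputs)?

w1 = Y XNOR Z
w4 = w1 AND W = (Y XNOR Z) AND W
w5 = w1 XOR w4 = (Y XNOR Z) XOR ((Y XNOR Z) AND W)
w6 = w5 AND w1 = ((Y XNOR Z) XOR ((Y XNOR Z) AND W)) AND (Y XNOR Z)
w7 = w1 AND w6 = (Y XNOR Z) AND (((Y XNOR Z) XOR ((Y XNOR Z) AND W)) AND (Y XNOR Z))
w8 = W XNOR w7 = W XNOR ((Y XNOR Z) AND (((Y XNOR Z) XOR ((Y XNOR Z) AND W)) AND (Y XNOR Z)))

W XNOR ((Y XNOR Z) AND (((Y XNOR Z) XOR ((Y XNOR Z) AND W)) AND (Y XNOR Z)))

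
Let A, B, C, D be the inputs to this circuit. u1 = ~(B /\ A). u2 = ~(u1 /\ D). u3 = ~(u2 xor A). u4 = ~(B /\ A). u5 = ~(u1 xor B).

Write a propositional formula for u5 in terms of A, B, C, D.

~((~(B /\ A)) xor B)

u1 = ~(B /\ A)
u5 = ~(u1 xor B) = ~((~(B /\ A)) xor B)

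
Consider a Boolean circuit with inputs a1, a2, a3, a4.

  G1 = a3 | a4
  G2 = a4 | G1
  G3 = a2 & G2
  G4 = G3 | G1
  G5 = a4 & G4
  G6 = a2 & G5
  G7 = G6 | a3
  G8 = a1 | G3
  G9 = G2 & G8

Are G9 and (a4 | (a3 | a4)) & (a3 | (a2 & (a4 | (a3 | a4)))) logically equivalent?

No

G1 = a3 | a4
G2 = a4 | G1 = a4 | (a3 | a4)
G3 = a2 & G2 = a2 & (a4 | (a3 | a4))
G8 = a1 | G3 = a1 | (a2 & (a4 | (a3 | a4)))
G9 = G2 & G8 = (a4 | (a3 | a4)) & (a1 | (a2 & (a4 | (a3 | a4))))
At a1=0, a2=0, a3=1, a4=0: circuit gives 0, formula gives 1.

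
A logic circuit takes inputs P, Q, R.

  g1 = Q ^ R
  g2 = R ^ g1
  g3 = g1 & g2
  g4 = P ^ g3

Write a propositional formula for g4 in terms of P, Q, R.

g1 = Q ^ R
g2 = R ^ g1 = R ^ (Q ^ R)
g3 = g1 & g2 = (Q ^ R) & (R ^ (Q ^ R))
g4 = P ^ g3 = P ^ ((Q ^ R) & (R ^ (Q ^ R)))

P ^ ((Q ^ R) & (R ^ (Q ^ R)))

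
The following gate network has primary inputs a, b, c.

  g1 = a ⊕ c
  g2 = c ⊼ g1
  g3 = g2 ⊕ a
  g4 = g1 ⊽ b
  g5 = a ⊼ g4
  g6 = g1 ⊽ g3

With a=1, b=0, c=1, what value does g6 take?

1

g1 = 1 ⊕ 1 = 0
g2 = 1 ⊼ 0 = 1
g3 = 1 ⊕ 1 = 0
g6 = 0 ⊽ 0 = 1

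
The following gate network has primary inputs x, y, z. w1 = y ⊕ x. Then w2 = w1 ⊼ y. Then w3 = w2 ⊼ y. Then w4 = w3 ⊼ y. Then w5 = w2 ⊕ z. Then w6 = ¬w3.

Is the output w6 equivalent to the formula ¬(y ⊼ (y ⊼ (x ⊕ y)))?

w1 = y ⊕ x
w2 = w1 ⊼ y = (y ⊕ x) ⊼ y
w3 = w2 ⊼ y = ((y ⊕ x) ⊼ y) ⊼ y
w6 = ¬w3 = ¬(((y ⊕ x) ⊼ y) ⊼ y)
At x=0, y=0, z=0: circuit gives 0, formula gives 0.
At x=1, y=1, z=0: circuit gives 1, formula gives 1.
Agrees on all 8 inputs.

Yes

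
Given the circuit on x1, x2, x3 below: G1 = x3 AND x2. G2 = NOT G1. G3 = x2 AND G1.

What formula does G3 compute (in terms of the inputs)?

x2 AND (x3 AND x2)

G1 = x3 AND x2
G3 = x2 AND G1 = x2 AND (x3 AND x2)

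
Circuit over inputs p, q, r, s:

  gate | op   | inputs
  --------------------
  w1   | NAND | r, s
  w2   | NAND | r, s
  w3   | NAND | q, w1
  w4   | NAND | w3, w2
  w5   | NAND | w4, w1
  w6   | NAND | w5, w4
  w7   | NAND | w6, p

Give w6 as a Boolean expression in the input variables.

w1 = r NAND s
w2 = r NAND s
w3 = q NAND w1 = q NAND (r NAND s)
w4 = w3 NAND w2 = (q NAND (r NAND s)) NAND (r NAND s)
w5 = w4 NAND w1 = ((q NAND (r NAND s)) NAND (r NAND s)) NAND (r NAND s)
w6 = w5 NAND w4 = (((q NAND (r NAND s)) NAND (r NAND s)) NAND (r NAND s)) NAND ((q NAND (r NAND s)) NAND (r NAND s))

(((q NAND (r NAND s)) NAND (r NAND s)) NAND (r NAND s)) NAND ((q NAND (r NAND s)) NAND (r NAND s))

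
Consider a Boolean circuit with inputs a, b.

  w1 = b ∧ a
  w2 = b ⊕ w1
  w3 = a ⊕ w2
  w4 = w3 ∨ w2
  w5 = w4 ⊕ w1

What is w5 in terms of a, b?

w1 = b ∧ a
w2 = b ⊕ w1 = b ⊕ (b ∧ a)
w3 = a ⊕ w2 = a ⊕ (b ⊕ (b ∧ a))
w4 = w3 ∨ w2 = (a ⊕ (b ⊕ (b ∧ a))) ∨ (b ⊕ (b ∧ a))
w5 = w4 ⊕ w1 = ((a ⊕ (b ⊕ (b ∧ a))) ∨ (b ⊕ (b ∧ a))) ⊕ (b ∧ a)

((a ⊕ (b ⊕ (b ∧ a))) ∨ (b ⊕ (b ∧ a))) ⊕ (b ∧ a)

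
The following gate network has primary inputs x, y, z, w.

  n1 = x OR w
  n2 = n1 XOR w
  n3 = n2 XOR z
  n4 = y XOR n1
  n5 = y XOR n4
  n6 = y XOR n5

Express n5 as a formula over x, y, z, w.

n1 = x OR w
n4 = y XOR n1 = y XOR (x OR w)
n5 = y XOR n4 = y XOR (y XOR (x OR w))

y XOR (y XOR (x OR w))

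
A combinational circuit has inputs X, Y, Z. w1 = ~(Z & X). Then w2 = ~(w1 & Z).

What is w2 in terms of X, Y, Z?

~((~(Z & X)) & Z)

w1 = ~(Z & X)
w2 = ~(w1 & Z) = ~((~(Z & X)) & Z)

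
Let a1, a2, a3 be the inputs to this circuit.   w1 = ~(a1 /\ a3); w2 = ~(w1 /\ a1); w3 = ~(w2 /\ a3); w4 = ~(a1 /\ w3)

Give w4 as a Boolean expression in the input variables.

~(a1 /\ (~((~((~(a1 /\ a3)) /\ a1)) /\ a3)))

w1 = ~(a1 /\ a3)
w2 = ~(w1 /\ a1) = ~((~(a1 /\ a3)) /\ a1)
w3 = ~(w2 /\ a3) = ~((~((~(a1 /\ a3)) /\ a1)) /\ a3)
w4 = ~(a1 /\ w3) = ~(a1 /\ (~((~((~(a1 /\ a3)) /\ a1)) /\ a3)))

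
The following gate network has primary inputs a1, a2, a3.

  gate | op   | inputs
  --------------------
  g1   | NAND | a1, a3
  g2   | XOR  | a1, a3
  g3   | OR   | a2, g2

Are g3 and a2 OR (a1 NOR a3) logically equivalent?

g2 = a1 XOR a3
g3 = a2 OR g2 = a2 OR (a1 XOR a3)
At a1=0, a2=0, a3=0: circuit gives 0, formula gives 1.

No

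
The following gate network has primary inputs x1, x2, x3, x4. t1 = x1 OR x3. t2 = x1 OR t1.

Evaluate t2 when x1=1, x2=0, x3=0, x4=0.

1

t1 = 1 OR 0 = 1
t2 = 1 OR 1 = 1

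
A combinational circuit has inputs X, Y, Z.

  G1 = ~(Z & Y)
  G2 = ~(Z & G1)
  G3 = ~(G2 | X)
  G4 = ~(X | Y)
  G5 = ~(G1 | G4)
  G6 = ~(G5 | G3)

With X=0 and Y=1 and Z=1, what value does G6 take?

G1 = ~(1 & 1) = 0
G2 = ~(1 & 0) = 1
G3 = ~(1 | 0) = 0
G4 = ~(0 | 1) = 0
G5 = ~(0 | 0) = 1
G6 = ~(1 | 0) = 0

0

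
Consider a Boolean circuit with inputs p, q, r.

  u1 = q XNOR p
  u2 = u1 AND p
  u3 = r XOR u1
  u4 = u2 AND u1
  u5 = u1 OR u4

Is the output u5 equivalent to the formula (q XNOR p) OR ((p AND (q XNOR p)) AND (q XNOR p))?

Yes

u1 = q XNOR p
u2 = u1 AND p = (q XNOR p) AND p
u4 = u2 AND u1 = ((q XNOR p) AND p) AND (q XNOR p)
u5 = u1 OR u4 = (q XNOR p) OR (((q XNOR p) AND p) AND (q XNOR p))
At p=0, q=1, r=0: circuit gives 0, formula gives 0.
At p=0, q=0, r=0: circuit gives 1, formula gives 1.
Agrees on all 8 inputs.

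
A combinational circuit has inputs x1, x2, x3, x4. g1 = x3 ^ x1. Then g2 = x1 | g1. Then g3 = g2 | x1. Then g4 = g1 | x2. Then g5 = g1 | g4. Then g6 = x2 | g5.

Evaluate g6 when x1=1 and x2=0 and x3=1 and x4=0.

0

g1 = 1 ^ 1 = 0
g4 = 0 | 0 = 0
g5 = 0 | 0 = 0
g6 = 0 | 0 = 0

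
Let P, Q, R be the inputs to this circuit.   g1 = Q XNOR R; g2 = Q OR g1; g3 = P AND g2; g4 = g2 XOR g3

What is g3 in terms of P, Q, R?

P AND (Q OR (Q XNOR R))

g1 = Q XNOR R
g2 = Q OR g1 = Q OR (Q XNOR R)
g3 = P AND g2 = P AND (Q OR (Q XNOR R))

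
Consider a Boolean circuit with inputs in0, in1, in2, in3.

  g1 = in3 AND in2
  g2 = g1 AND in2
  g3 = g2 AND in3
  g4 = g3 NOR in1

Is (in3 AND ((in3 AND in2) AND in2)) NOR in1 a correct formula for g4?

Yes

g1 = in3 AND in2
g2 = g1 AND in2 = (in3 AND in2) AND in2
g3 = g2 AND in3 = ((in3 AND in2) AND in2) AND in3
g4 = g3 NOR in1 = (((in3 AND in2) AND in2) AND in3) NOR in1
At in0=0, in1=0, in2=1, in3=1: circuit gives 0, formula gives 0.
At in0=0, in1=0, in2=0, in3=0: circuit gives 1, formula gives 1.
Agrees on all 16 inputs.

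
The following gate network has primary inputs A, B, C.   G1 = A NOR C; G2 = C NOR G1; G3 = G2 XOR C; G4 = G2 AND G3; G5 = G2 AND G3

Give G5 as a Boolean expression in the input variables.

G1 = A NOR C
G2 = C NOR G1 = C NOR (A NOR C)
G3 = G2 XOR C = (C NOR (A NOR C)) XOR C
G5 = G2 AND G3 = (C NOR (A NOR C)) AND ((C NOR (A NOR C)) XOR C)

(C NOR (A NOR C)) AND ((C NOR (A NOR C)) XOR C)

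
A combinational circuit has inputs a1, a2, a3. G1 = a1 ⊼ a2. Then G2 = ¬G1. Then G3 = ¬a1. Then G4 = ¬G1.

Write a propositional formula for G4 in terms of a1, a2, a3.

¬(a1 ⊼ a2)

G1 = a1 ⊼ a2
G4 = ¬G1 = ¬(a1 ⊼ a2)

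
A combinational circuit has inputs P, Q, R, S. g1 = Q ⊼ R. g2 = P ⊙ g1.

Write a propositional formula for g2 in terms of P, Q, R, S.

P ⊙ (Q ⊼ R)

g1 = Q ⊼ R
g2 = P ⊙ g1 = P ⊙ (Q ⊼ R)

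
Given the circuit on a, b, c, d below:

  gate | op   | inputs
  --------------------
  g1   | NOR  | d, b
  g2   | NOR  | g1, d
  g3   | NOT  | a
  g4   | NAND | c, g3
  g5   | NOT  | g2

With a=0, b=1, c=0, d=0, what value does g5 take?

g1 = 0 NOR 1 = 0
g2 = 0 NOR 0 = 1
g5 = NOT 1 = 0

0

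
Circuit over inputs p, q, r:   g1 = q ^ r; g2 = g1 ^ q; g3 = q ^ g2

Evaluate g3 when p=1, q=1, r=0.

1

g1 = 1 ^ 0 = 1
g2 = 1 ^ 1 = 0
g3 = 1 ^ 0 = 1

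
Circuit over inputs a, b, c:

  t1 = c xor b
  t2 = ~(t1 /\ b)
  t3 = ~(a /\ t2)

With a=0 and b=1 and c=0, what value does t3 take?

t1 = 0 xor 1 = 1
t2 = ~(1 /\ 1) = 0
t3 = ~(0 /\ 0) = 1

1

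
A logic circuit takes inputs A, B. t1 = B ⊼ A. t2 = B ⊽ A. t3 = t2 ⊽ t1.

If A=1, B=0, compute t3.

0

t1 = 0 ⊼ 1 = 1
t2 = 0 ⊽ 1 = 0
t3 = 0 ⊽ 1 = 0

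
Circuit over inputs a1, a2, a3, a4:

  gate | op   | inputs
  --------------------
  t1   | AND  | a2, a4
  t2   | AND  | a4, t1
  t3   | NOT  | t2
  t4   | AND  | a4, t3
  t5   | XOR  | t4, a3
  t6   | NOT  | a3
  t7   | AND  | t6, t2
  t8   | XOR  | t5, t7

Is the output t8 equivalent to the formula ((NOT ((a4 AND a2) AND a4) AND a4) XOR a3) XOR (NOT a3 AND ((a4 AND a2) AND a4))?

t1 = a2 AND a4
t2 = a4 AND t1 = a4 AND (a2 AND a4)
t3 = NOT t2 = NOT (a4 AND (a2 AND a4))
t4 = a4 AND t3 = a4 AND NOT (a4 AND (a2 AND a4))
t5 = t4 XOR a3 = (a4 AND NOT (a4 AND (a2 AND a4))) XOR a3
t6 = NOT a3
t7 = t6 AND t2 = NOT a3 AND (a4 AND (a2 AND a4))
t8 = t5 XOR t7 = ((a4 AND NOT (a4 AND (a2 AND a4))) XOR a3) XOR (NOT a3 AND (a4 AND (a2 AND a4)))
At a1=0, a2=0, a3=0, a4=0: circuit gives 0, formula gives 0.
At a1=0, a2=0, a3=0, a4=1: circuit gives 1, formula gives 1.
Agrees on all 16 inputs.

Yes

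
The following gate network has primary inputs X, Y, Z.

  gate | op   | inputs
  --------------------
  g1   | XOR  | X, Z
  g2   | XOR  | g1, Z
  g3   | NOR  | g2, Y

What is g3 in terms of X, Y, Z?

((X XOR Z) XOR Z) NOR Y

g1 = X XOR Z
g2 = g1 XOR Z = (X XOR Z) XOR Z
g3 = g2 NOR Y = ((X XOR Z) XOR Z) NOR Y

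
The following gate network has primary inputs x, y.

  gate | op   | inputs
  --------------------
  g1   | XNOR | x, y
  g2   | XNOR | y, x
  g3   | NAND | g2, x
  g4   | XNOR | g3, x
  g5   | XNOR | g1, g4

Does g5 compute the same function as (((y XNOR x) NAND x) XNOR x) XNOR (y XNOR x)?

Yes

g1 = x XNOR y
g2 = y XNOR x
g3 = g2 NAND x = (y XNOR x) NAND x
g4 = g3 XNOR x = ((y XNOR x) NAND x) XNOR x
g5 = g1 XNOR g4 = (x XNOR y) XNOR (((y XNOR x) NAND x) XNOR x)
At x=0, y=0: circuit gives 0, formula gives 0.
At x=0, y=1: circuit gives 1, formula gives 1.
Agrees on all 4 inputs.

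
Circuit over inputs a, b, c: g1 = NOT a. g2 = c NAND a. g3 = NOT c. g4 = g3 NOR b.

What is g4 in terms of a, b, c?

g3 = NOT c
g4 = g3 NOR b = NOT c NOR b

NOT c NOR b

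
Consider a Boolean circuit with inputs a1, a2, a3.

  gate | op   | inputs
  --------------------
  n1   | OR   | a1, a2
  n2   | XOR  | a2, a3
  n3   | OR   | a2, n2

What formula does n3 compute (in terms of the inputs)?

n2 = a2 XOR a3
n3 = a2 OR n2 = a2 OR (a2 XOR a3)

a2 OR (a2 XOR a3)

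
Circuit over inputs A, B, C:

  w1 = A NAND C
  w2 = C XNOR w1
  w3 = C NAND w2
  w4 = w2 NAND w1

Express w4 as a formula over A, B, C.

(C XNOR (A NAND C)) NAND (A NAND C)

w1 = A NAND C
w2 = C XNOR w1 = C XNOR (A NAND C)
w4 = w2 NAND w1 = (C XNOR (A NAND C)) NAND (A NAND C)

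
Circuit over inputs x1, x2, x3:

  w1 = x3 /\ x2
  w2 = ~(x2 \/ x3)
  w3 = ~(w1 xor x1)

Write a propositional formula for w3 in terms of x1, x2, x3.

~((x3 /\ x2) xor x1)

w1 = x3 /\ x2
w3 = ~(w1 xor x1) = ~((x3 /\ x2) xor x1)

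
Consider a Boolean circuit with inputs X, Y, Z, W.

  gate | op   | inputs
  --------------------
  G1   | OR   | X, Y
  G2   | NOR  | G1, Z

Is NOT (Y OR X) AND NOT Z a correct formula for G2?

Yes

G1 = X OR Y
G2 = G1 NOR Z = (X OR Y) NOR Z
At X=0, Y=0, Z=1, W=0: circuit gives 0, formula gives 0.
At X=0, Y=0, Z=0, W=0: circuit gives 1, formula gives 1.
Agrees on all 16 inputs.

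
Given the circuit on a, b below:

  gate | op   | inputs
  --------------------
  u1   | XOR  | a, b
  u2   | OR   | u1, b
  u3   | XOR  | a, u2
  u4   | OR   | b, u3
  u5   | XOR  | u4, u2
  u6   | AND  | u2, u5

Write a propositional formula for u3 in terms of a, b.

u1 = a XOR b
u2 = u1 OR b = (a XOR b) OR b
u3 = a XOR u2 = a XOR ((a XOR b) OR b)

a XOR ((a XOR b) OR b)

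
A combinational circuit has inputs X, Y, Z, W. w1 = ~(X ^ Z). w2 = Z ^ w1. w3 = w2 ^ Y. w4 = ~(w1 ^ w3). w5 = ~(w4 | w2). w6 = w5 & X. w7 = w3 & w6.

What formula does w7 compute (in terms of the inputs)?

((Z ^ (~(X ^ Z))) ^ Y) & ((~((~((~(X ^ Z)) ^ ((Z ^ (~(X ^ Z))) ^ Y))) | (Z ^ (~(X ^ Z))))) & X)

w1 = ~(X ^ Z)
w2 = Z ^ w1 = Z ^ (~(X ^ Z))
w3 = w2 ^ Y = (Z ^ (~(X ^ Z))) ^ Y
w4 = ~(w1 ^ w3) = ~((~(X ^ Z)) ^ ((Z ^ (~(X ^ Z))) ^ Y))
w5 = ~(w4 | w2) = ~((~((~(X ^ Z)) ^ ((Z ^ (~(X ^ Z))) ^ Y))) | (Z ^ (~(X ^ Z))))
w6 = w5 & X = (~((~((~(X ^ Z)) ^ ((Z ^ (~(X ^ Z))) ^ Y))) | (Z ^ (~(X ^ Z))))) & X
w7 = w3 & w6 = ((Z ^ (~(X ^ Z))) ^ Y) & ((~((~((~(X ^ Z)) ^ ((Z ^ (~(X ^ Z))) ^ Y))) | (Z ^ (~(X ^ Z))))) & X)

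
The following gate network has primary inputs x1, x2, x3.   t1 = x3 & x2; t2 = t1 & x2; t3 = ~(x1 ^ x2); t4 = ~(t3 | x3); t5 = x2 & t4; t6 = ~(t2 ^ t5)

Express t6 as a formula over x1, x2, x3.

t1 = x3 & x2
t2 = t1 & x2 = (x3 & x2) & x2
t3 = ~(x1 ^ x2)
t4 = ~(t3 | x3) = ~((~(x1 ^ x2)) | x3)
t5 = x2 & t4 = x2 & (~((~(x1 ^ x2)) | x3))
t6 = ~(t2 ^ t5) = ~(((x3 & x2) & x2) ^ (x2 & (~((~(x1 ^ x2)) | x3))))

~(((x3 & x2) & x2) ^ (x2 & (~((~(x1 ^ x2)) | x3))))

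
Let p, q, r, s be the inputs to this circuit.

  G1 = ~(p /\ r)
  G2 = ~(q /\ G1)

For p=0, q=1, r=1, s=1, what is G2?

0

G1 = ~(0 /\ 1) = 1
G2 = ~(1 /\ 1) = 0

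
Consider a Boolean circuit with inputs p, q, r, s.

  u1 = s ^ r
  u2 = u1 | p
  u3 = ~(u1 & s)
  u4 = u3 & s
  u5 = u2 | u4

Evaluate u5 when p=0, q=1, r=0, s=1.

u1 = 1 ^ 0 = 1
u2 = 1 | 0 = 1
u3 = ~(1 & 1) = 0
u4 = 0 & 1 = 0
u5 = 1 | 0 = 1

1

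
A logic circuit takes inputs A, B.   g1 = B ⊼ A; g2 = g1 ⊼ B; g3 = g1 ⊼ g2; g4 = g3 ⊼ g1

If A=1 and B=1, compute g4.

g1 = 1 ⊼ 1 = 0
g2 = 0 ⊼ 1 = 1
g3 = 0 ⊼ 1 = 1
g4 = 1 ⊼ 0 = 1

1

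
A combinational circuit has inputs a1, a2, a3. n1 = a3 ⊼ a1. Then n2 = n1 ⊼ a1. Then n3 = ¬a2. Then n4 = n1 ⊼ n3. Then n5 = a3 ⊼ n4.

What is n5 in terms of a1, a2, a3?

a3 ⊼ ((a3 ⊼ a1) ⊼ ¬a2)

n1 = a3 ⊼ a1
n3 = ¬a2
n4 = n1 ⊼ n3 = (a3 ⊼ a1) ⊼ ¬a2
n5 = a3 ⊼ n4 = a3 ⊼ ((a3 ⊼ a1) ⊼ ¬a2)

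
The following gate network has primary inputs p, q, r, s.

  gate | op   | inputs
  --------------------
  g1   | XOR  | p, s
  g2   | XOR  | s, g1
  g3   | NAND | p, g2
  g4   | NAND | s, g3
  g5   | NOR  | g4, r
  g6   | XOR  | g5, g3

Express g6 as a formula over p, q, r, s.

((s NAND (p NAND (s XOR (p XOR s)))) NOR r) XOR (p NAND (s XOR (p XOR s)))

g1 = p XOR s
g2 = s XOR g1 = s XOR (p XOR s)
g3 = p NAND g2 = p NAND (s XOR (p XOR s))
g4 = s NAND g3 = s NAND (p NAND (s XOR (p XOR s)))
g5 = g4 NOR r = (s NAND (p NAND (s XOR (p XOR s)))) NOR r
g6 = g5 XOR g3 = ((s NAND (p NAND (s XOR (p XOR s)))) NOR r) XOR (p NAND (s XOR (p XOR s)))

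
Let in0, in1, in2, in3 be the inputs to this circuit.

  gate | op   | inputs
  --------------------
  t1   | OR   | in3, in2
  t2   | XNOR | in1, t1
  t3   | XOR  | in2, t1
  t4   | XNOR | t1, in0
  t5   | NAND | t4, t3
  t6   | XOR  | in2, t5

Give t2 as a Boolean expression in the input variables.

t1 = in3 OR in2
t2 = in1 XNOR t1 = in1 XNOR (in3 OR in2)

in1 XNOR (in3 OR in2)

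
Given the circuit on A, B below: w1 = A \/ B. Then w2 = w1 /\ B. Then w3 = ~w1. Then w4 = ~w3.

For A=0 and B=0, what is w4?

0

w1 = 0 \/ 0 = 0
w3 = ~0 = 1
w4 = ~1 = 0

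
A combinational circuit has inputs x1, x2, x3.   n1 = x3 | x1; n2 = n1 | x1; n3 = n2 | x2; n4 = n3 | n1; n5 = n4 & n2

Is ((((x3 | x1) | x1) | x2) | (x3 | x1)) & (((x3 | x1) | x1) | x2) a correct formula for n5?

No

n1 = x3 | x1
n2 = n1 | x1 = (x3 | x1) | x1
n3 = n2 | x2 = ((x3 | x1) | x1) | x2
n4 = n3 | n1 = (((x3 | x1) | x1) | x2) | (x3 | x1)
n5 = n4 & n2 = ((((x3 | x1) | x1) | x2) | (x3 | x1)) & ((x3 | x1) | x1)
At x1=0, x2=1, x3=0: circuit gives 0, formula gives 1.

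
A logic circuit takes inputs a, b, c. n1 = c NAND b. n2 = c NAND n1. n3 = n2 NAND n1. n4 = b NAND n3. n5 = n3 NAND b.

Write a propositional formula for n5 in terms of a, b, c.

((c NAND (c NAND b)) NAND (c NAND b)) NAND b

n1 = c NAND b
n2 = c NAND n1 = c NAND (c NAND b)
n3 = n2 NAND n1 = (c NAND (c NAND b)) NAND (c NAND b)
n5 = n3 NAND b = ((c NAND (c NAND b)) NAND (c NAND b)) NAND b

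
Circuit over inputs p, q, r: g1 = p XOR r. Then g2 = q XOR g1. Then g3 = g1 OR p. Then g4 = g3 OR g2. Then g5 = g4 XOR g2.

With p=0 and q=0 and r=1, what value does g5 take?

g1 = 0 XOR 1 = 1
g2 = 0 XOR 1 = 1
g3 = 1 OR 0 = 1
g4 = 1 OR 1 = 1
g5 = 1 XOR 1 = 0

0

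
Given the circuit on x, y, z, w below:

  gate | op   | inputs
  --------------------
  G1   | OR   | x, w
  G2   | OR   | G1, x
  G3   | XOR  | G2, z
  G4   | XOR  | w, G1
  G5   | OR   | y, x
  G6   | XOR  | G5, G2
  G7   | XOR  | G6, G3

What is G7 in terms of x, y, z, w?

G1 = x OR w
G2 = G1 OR x = (x OR w) OR x
G3 = G2 XOR z = ((x OR w) OR x) XOR z
G5 = y OR x
G6 = G5 XOR G2 = (y OR x) XOR ((x OR w) OR x)
G7 = G6 XOR G3 = ((y OR x) XOR ((x OR w) OR x)) XOR (((x OR w) OR x) XOR z)

((y OR x) XOR ((x OR w) OR x)) XOR (((x OR w) OR x) XOR z)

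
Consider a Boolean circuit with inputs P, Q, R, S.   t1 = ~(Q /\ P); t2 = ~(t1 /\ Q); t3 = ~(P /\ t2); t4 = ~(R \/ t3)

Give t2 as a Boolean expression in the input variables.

~((~(Q /\ P)) /\ Q)

t1 = ~(Q /\ P)
t2 = ~(t1 /\ Q) = ~((~(Q /\ P)) /\ Q)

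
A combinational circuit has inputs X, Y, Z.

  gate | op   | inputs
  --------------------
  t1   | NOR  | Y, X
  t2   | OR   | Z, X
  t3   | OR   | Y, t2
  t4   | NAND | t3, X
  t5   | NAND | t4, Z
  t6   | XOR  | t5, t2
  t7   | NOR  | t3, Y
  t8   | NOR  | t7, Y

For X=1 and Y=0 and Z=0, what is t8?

t2 = 0 OR 1 = 1
t3 = 0 OR 1 = 1
t7 = 1 NOR 0 = 0
t8 = 0 NOR 0 = 1

1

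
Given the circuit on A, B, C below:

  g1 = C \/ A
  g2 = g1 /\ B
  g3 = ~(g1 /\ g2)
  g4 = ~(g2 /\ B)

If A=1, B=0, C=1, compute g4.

1

g1 = 1 \/ 1 = 1
g2 = 1 /\ 0 = 0
g4 = ~(0 /\ 0) = 1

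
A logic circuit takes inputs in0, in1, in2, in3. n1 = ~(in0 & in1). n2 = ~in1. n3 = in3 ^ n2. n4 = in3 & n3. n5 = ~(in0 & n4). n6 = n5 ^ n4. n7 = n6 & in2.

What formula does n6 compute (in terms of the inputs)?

n2 = ~in1
n3 = in3 ^ n2 = in3 ^ ~in1
n4 = in3 & n3 = in3 & (in3 ^ ~in1)
n5 = ~(in0 & n4) = ~(in0 & (in3 & (in3 ^ ~in1)))
n6 = n5 ^ n4 = (~(in0 & (in3 & (in3 ^ ~in1)))) ^ (in3 & (in3 ^ ~in1))

(~(in0 & (in3 & (in3 ^ ~in1)))) ^ (in3 & (in3 ^ ~in1))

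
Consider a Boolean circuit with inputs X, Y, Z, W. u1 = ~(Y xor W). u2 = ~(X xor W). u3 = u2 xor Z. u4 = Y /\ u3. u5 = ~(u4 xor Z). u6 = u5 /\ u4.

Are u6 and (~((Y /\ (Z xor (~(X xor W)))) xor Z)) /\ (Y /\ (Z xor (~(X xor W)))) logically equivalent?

Yes

u2 = ~(X xor W)
u3 = u2 xor Z = (~(X xor W)) xor Z
u4 = Y /\ u3 = Y /\ ((~(X xor W)) xor Z)
u5 = ~(u4 xor Z) = ~((Y /\ ((~(X xor W)) xor Z)) xor Z)
u6 = u5 /\ u4 = (~((Y /\ ((~(X xor W)) xor Z)) xor Z)) /\ (Y /\ ((~(X xor W)) xor Z))
At X=0, Y=0, Z=0, W=0: circuit gives 0, formula gives 0.
At X=0, Y=1, Z=1, W=1: circuit gives 1, formula gives 1.
Agrees on all 16 inputs.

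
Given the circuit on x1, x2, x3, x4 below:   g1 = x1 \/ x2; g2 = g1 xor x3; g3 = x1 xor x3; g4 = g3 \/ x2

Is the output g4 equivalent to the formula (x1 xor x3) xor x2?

g3 = x1 xor x3
g4 = g3 \/ x2 = (x1 xor x3) \/ x2
At x1=0, x2=1, x3=1, x4=0: circuit gives 1, formula gives 0.

No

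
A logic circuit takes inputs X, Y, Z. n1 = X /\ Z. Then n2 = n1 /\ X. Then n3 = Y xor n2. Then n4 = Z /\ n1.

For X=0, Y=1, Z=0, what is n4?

0

n1 = 0 /\ 0 = 0
n4 = 0 /\ 0 = 0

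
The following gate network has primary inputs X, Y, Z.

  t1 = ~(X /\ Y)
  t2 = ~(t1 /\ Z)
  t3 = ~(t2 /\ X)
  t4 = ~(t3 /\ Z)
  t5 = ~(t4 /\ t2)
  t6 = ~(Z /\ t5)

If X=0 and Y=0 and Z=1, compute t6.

0

t1 = ~(0 /\ 0) = 1
t2 = ~(1 /\ 1) = 0
t3 = ~(0 /\ 0) = 1
t4 = ~(1 /\ 1) = 0
t5 = ~(0 /\ 0) = 1
t6 = ~(1 /\ 1) = 0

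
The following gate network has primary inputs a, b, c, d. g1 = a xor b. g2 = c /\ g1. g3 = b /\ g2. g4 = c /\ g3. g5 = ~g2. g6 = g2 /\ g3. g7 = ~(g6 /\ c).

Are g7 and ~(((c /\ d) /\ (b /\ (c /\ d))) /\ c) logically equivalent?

g1 = a xor b
g2 = c /\ g1 = c /\ (a xor b)
g3 = b /\ g2 = b /\ (c /\ (a xor b))
g6 = g2 /\ g3 = (c /\ (a xor b)) /\ (b /\ (c /\ (a xor b)))
g7 = ~(g6 /\ c) = ~(((c /\ (a xor b)) /\ (b /\ (c /\ (a xor b)))) /\ c)
At a=0, b=1, c=1, d=0: circuit gives 0, formula gives 1.

No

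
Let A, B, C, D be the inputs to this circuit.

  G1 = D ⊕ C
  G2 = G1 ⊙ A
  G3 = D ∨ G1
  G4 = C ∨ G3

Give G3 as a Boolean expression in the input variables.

G1 = D ⊕ C
G3 = D ∨ G1 = D ∨ (D ⊕ C)

D ∨ (D ⊕ C)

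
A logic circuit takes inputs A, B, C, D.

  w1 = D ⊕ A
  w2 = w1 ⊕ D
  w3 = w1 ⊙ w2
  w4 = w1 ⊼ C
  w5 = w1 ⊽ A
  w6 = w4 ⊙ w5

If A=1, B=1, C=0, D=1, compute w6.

0

w1 = 1 ⊕ 1 = 0
w4 = 0 ⊼ 0 = 1
w5 = 0 ⊽ 1 = 0
w6 = 1 ⊙ 0 = 0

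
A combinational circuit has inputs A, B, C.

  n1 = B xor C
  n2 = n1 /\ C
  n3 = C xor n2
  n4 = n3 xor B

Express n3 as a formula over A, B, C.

n1 = B xor C
n2 = n1 /\ C = (B xor C) /\ C
n3 = C xor n2 = C xor ((B xor C) /\ C)

C xor ((B xor C) /\ C)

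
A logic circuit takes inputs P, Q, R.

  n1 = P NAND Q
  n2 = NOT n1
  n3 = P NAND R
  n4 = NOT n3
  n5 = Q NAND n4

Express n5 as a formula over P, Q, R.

Q NAND NOT (P NAND R)

n3 = P NAND R
n4 = NOT n3 = NOT (P NAND R)
n5 = Q NAND n4 = Q NAND NOT (P NAND R)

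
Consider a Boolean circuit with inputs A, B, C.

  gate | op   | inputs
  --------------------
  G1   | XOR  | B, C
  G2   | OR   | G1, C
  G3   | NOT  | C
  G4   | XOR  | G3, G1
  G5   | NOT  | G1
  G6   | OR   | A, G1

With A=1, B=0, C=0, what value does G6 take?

1

G1 = 0 XOR 0 = 0
G6 = 1 OR 0 = 1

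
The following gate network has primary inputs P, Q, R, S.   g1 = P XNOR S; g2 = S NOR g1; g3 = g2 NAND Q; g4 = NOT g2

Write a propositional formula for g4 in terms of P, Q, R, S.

NOT (S NOR (P XNOR S))

g1 = P XNOR S
g2 = S NOR g1 = S NOR (P XNOR S)
g4 = NOT g2 = NOT (S NOR (P XNOR S))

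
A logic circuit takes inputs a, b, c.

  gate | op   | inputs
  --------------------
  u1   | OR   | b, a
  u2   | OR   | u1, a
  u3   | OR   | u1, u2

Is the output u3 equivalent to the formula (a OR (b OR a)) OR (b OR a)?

u1 = b OR a
u2 = u1 OR a = (b OR a) OR a
u3 = u1 OR u2 = (b OR a) OR ((b OR a) OR a)
At a=0, b=0, c=0: circuit gives 0, formula gives 0.
At a=0, b=1, c=0: circuit gives 1, formula gives 1.
Agrees on all 8 inputs.

Yes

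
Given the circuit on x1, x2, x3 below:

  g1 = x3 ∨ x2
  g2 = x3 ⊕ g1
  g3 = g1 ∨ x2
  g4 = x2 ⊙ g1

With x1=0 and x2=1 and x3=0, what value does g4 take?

g1 = 0 ∨ 1 = 1
g4 = 1 ⊙ 1 = 1

1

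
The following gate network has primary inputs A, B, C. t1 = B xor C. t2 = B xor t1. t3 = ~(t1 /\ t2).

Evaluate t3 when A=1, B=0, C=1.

0

t1 = 0 xor 1 = 1
t2 = 0 xor 1 = 1
t3 = ~(1 /\ 1) = 0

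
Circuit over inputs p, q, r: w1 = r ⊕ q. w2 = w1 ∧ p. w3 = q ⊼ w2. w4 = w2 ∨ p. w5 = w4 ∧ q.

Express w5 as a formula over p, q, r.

w1 = r ⊕ q
w2 = w1 ∧ p = (r ⊕ q) ∧ p
w4 = w2 ∨ p = ((r ⊕ q) ∧ p) ∨ p
w5 = w4 ∧ q = (((r ⊕ q) ∧ p) ∨ p) ∧ q

(((r ⊕ q) ∧ p) ∨ p) ∧ q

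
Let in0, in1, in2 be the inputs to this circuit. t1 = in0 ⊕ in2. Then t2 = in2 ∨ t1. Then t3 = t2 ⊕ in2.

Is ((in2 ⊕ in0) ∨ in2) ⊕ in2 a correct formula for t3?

Yes

t1 = in0 ⊕ in2
t2 = in2 ∨ t1 = in2 ∨ (in0 ⊕ in2)
t3 = t2 ⊕ in2 = (in2 ∨ (in0 ⊕ in2)) ⊕ in2
At in0=0, in1=0, in2=0: circuit gives 0, formula gives 0.
At in0=1, in1=0, in2=0: circuit gives 1, formula gives 1.
Agrees on all 8 inputs.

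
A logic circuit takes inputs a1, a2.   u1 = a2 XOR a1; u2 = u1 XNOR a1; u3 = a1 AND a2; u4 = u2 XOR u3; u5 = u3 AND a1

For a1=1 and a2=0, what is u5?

u3 = 1 AND 0 = 0
u5 = 0 AND 1 = 0

0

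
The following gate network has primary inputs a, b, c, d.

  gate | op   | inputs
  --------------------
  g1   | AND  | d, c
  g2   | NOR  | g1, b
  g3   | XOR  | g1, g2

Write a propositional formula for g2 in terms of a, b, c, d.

(d AND c) NOR b

g1 = d AND c
g2 = g1 NOR b = (d AND c) NOR b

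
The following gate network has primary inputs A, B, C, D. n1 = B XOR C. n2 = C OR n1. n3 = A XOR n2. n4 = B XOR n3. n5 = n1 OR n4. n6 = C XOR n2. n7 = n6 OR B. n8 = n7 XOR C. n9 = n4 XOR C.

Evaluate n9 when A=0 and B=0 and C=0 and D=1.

0

n1 = 0 XOR 0 = 0
n2 = 0 OR 0 = 0
n3 = 0 XOR 0 = 0
n4 = 0 XOR 0 = 0
n9 = 0 XOR 0 = 0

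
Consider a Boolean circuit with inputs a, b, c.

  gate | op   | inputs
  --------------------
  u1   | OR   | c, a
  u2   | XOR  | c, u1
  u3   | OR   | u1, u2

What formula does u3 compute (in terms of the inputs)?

(c OR a) OR (c XOR (c OR a))

u1 = c OR a
u2 = c XOR u1 = c XOR (c OR a)
u3 = u1 OR u2 = (c OR a) OR (c XOR (c OR a))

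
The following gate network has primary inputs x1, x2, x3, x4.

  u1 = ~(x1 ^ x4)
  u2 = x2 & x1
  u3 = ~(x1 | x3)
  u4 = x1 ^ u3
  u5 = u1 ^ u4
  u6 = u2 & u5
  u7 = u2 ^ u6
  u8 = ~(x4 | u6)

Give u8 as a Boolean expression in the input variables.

u1 = ~(x1 ^ x4)
u2 = x2 & x1
u3 = ~(x1 | x3)
u4 = x1 ^ u3 = x1 ^ (~(x1 | x3))
u5 = u1 ^ u4 = (~(x1 ^ x4)) ^ (x1 ^ (~(x1 | x3)))
u6 = u2 & u5 = (x2 & x1) & ((~(x1 ^ x4)) ^ (x1 ^ (~(x1 | x3))))
u8 = ~(x4 | u6) = ~(x4 | ((x2 & x1) & ((~(x1 ^ x4)) ^ (x1 ^ (~(x1 | x3))))))

~(x4 | ((x2 & x1) & ((~(x1 ^ x4)) ^ (x1 ^ (~(x1 | x3))))))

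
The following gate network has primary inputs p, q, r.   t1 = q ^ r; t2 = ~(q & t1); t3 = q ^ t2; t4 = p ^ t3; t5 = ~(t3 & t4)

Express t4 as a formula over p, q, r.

t1 = q ^ r
t2 = ~(q & t1) = ~(q & (q ^ r))
t3 = q ^ t2 = q ^ (~(q & (q ^ r)))
t4 = p ^ t3 = p ^ (q ^ (~(q & (q ^ r))))

p ^ (q ^ (~(q & (q ^ r))))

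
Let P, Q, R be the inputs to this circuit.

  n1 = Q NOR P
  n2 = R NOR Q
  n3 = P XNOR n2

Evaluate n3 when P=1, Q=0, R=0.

n2 = 0 NOR 0 = 1
n3 = 1 XNOR 1 = 1

1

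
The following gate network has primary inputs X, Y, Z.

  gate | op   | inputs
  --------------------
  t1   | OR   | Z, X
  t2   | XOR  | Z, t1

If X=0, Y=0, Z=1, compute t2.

t1 = 1 OR 0 = 1
t2 = 1 XOR 1 = 0

0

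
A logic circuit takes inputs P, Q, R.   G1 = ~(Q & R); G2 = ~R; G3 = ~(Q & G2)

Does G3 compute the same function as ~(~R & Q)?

G2 = ~R
G3 = ~(Q & G2) = ~(Q & ~R)
At P=0, Q=1, R=0: circuit gives 0, formula gives 0.
At P=0, Q=0, R=0: circuit gives 1, formula gives 1.
Agrees on all 8 inputs.

Yes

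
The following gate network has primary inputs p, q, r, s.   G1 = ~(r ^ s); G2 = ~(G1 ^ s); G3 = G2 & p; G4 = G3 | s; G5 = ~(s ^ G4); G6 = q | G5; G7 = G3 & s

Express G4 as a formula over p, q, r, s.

((~((~(r ^ s)) ^ s)) & p) | s

G1 = ~(r ^ s)
G2 = ~(G1 ^ s) = ~((~(r ^ s)) ^ s)
G3 = G2 & p = (~((~(r ^ s)) ^ s)) & p
G4 = G3 | s = ((~((~(r ^ s)) ^ s)) & p) | s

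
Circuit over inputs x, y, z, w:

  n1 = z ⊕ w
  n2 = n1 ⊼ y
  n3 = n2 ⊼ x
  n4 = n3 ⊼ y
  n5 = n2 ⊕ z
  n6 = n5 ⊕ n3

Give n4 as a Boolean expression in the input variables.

(((z ⊕ w) ⊼ y) ⊼ x) ⊼ y

n1 = z ⊕ w
n2 = n1 ⊼ y = (z ⊕ w) ⊼ y
n3 = n2 ⊼ x = ((z ⊕ w) ⊼ y) ⊼ x
n4 = n3 ⊼ y = (((z ⊕ w) ⊼ y) ⊼ x) ⊼ y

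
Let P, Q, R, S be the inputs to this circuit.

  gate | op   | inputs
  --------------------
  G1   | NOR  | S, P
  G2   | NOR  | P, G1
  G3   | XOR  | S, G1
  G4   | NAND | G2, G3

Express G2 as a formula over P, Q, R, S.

G1 = S NOR P
G2 = P NOR G1 = P NOR (S NOR P)

P NOR (S NOR P)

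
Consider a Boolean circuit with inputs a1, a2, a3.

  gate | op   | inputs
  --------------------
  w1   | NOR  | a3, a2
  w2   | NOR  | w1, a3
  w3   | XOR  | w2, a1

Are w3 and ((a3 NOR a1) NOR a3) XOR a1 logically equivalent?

w1 = a3 NOR a2
w2 = w1 NOR a3 = (a3 NOR a2) NOR a3
w3 = w2 XOR a1 = ((a3 NOR a2) NOR a3) XOR a1
At a1=0, a2=1, a3=0: circuit gives 1, formula gives 0.

No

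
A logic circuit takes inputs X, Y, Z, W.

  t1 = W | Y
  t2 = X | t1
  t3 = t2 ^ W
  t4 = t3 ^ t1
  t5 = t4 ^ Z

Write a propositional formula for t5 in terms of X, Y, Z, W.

(((X | (W | Y)) ^ W) ^ (W | Y)) ^ Z

t1 = W | Y
t2 = X | t1 = X | (W | Y)
t3 = t2 ^ W = (X | (W | Y)) ^ W
t4 = t3 ^ t1 = ((X | (W | Y)) ^ W) ^ (W | Y)
t5 = t4 ^ Z = (((X | (W | Y)) ^ W) ^ (W | Y)) ^ Z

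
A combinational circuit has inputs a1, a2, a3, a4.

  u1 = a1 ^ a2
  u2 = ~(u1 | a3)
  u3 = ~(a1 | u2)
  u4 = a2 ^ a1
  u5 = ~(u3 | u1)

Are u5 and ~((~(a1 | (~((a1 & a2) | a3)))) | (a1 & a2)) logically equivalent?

No

u1 = a1 ^ a2
u2 = ~(u1 | a3) = ~((a1 ^ a2) | a3)
u3 = ~(a1 | u2) = ~(a1 | (~((a1 ^ a2) | a3)))
u5 = ~(u3 | u1) = ~((~(a1 | (~((a1 ^ a2) | a3)))) | (a1 ^ a2))
At a1=0, a2=1, a3=0, a4=0: circuit gives 0, formula gives 1.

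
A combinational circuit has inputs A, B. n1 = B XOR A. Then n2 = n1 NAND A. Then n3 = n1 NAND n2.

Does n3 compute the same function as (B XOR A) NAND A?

No

n1 = B XOR A
n2 = n1 NAND A = (B XOR A) NAND A
n3 = n1 NAND n2 = (B XOR A) NAND ((B XOR A) NAND A)
At A=0, B=1: circuit gives 0, formula gives 1.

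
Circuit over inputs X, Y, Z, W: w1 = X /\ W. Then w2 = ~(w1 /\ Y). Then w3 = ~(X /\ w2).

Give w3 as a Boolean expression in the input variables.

w1 = X /\ W
w2 = ~(w1 /\ Y) = ~((X /\ W) /\ Y)
w3 = ~(X /\ w2) = ~(X /\ (~((X /\ W) /\ Y)))

~(X /\ (~((X /\ W) /\ Y)))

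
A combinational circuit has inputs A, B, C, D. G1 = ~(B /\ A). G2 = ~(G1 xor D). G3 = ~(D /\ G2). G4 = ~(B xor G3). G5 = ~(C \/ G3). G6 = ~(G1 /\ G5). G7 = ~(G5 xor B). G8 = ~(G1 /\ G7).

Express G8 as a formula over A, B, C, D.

G1 = ~(B /\ A)
G2 = ~(G1 xor D) = ~((~(B /\ A)) xor D)
G3 = ~(D /\ G2) = ~(D /\ (~((~(B /\ A)) xor D)))
G5 = ~(C \/ G3) = ~(C \/ (~(D /\ (~((~(B /\ A)) xor D)))))
G7 = ~(G5 xor B) = ~((~(C \/ (~(D /\ (~((~(B /\ A)) xor D)))))) xor B)
G8 = ~(G1 /\ G7) = ~((~(B /\ A)) /\ (~((~(C \/ (~(D /\ (~((~(B /\ A)) xor D)))))) xor B)))

~((~(B /\ A)) /\ (~((~(C \/ (~(D /\ (~((~(B /\ A)) xor D)))))) xor B)))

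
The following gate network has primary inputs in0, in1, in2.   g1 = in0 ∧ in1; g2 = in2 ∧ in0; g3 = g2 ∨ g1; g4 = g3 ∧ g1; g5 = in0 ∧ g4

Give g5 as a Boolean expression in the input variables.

g1 = in0 ∧ in1
g2 = in2 ∧ in0
g3 = g2 ∨ g1 = (in2 ∧ in0) ∨ (in0 ∧ in1)
g4 = g3 ∧ g1 = ((in2 ∧ in0) ∨ (in0 ∧ in1)) ∧ (in0 ∧ in1)
g5 = in0 ∧ g4 = in0 ∧ (((in2 ∧ in0) ∨ (in0 ∧ in1)) ∧ (in0 ∧ in1))

in0 ∧ (((in2 ∧ in0) ∨ (in0 ∧ in1)) ∧ (in0 ∧ in1))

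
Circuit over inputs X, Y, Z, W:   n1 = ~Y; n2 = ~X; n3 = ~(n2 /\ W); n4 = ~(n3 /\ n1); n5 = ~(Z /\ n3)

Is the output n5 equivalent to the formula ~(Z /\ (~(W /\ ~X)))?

Yes

n2 = ~X
n3 = ~(n2 /\ W) = ~(~X /\ W)
n5 = ~(Z /\ n3) = ~(Z /\ (~(~X /\ W)))
At X=0, Y=0, Z=1, W=0: circuit gives 0, formula gives 0.
At X=0, Y=0, Z=0, W=0: circuit gives 1, formula gives 1.
Agrees on all 16 inputs.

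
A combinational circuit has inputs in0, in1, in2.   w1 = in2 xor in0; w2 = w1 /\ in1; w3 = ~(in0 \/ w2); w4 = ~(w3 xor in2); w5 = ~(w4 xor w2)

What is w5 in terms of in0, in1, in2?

w1 = in2 xor in0
w2 = w1 /\ in1 = (in2 xor in0) /\ in1
w3 = ~(in0 \/ w2) = ~(in0 \/ ((in2 xor in0) /\ in1))
w4 = ~(w3 xor in2) = ~((~(in0 \/ ((in2 xor in0) /\ in1))) xor in2)
w5 = ~(w4 xor w2) = ~((~((~(in0 \/ ((in2 xor in0) /\ in1))) xor in2)) xor ((in2 xor in0) /\ in1))

~((~((~(in0 \/ ((in2 xor in0) /\ in1))) xor in2)) xor ((in2 xor in0) /\ in1))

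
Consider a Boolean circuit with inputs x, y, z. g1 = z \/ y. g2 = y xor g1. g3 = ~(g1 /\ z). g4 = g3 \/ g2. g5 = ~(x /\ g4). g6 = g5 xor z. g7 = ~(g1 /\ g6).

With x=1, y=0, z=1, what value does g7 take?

0

g1 = 1 \/ 0 = 1
g2 = 0 xor 1 = 1
g3 = ~(1 /\ 1) = 0
g4 = 0 \/ 1 = 1
g5 = ~(1 /\ 1) = 0
g6 = 0 xor 1 = 1
g7 = ~(1 /\ 1) = 0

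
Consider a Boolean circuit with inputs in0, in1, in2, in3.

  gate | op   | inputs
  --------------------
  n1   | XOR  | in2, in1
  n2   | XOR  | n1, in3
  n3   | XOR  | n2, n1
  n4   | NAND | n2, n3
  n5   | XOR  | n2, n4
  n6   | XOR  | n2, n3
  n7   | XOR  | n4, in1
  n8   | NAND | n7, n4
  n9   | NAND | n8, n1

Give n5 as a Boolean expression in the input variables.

((in2 XOR in1) XOR in3) XOR (((in2 XOR in1) XOR in3) NAND (((in2 XOR in1) XOR in3) XOR (in2 XOR in1)))

n1 = in2 XOR in1
n2 = n1 XOR in3 = (in2 XOR in1) XOR in3
n3 = n2 XOR n1 = ((in2 XOR in1) XOR in3) XOR (in2 XOR in1)
n4 = n2 NAND n3 = ((in2 XOR in1) XOR in3) NAND (((in2 XOR in1) XOR in3) XOR (in2 XOR in1))
n5 = n2 XOR n4 = ((in2 XOR in1) XOR in3) XOR (((in2 XOR in1) XOR in3) NAND (((in2 XOR in1) XOR in3) XOR (in2 XOR in1)))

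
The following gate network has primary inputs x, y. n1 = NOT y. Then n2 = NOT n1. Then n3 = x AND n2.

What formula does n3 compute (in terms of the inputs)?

x AND NOT NOT y

n1 = NOT y
n2 = NOT n1 = NOT NOT y
n3 = x AND n2 = x AND NOT NOT y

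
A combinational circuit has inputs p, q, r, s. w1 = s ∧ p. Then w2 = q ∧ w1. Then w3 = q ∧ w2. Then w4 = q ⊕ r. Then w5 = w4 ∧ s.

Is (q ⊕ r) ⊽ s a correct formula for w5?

w4 = q ⊕ r
w5 = w4 ∧ s = (q ⊕ r) ∧ s
At p=0, q=0, r=0, s=0: circuit gives 0, formula gives 1.

No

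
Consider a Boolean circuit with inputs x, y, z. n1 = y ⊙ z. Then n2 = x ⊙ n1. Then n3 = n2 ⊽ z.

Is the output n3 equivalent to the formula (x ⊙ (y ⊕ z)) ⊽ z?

n1 = y ⊙ z
n2 = x ⊙ n1 = x ⊙ (y ⊙ z)
n3 = n2 ⊽ z = (x ⊙ (y ⊙ z)) ⊽ z
At x=0, y=0, z=0: circuit gives 1, formula gives 0.

No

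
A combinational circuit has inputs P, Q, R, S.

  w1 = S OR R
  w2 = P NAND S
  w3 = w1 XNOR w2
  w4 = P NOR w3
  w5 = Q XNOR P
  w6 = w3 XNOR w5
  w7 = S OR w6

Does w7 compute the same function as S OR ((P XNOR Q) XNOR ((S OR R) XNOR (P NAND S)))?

w1 = S OR R
w2 = P NAND S
w3 = w1 XNOR w2 = (S OR R) XNOR (P NAND S)
w5 = Q XNOR P
w6 = w3 XNOR w5 = ((S OR R) XNOR (P NAND S)) XNOR (Q XNOR P)
w7 = S OR w6 = S OR (((S OR R) XNOR (P NAND S)) XNOR (Q XNOR P))
At P=0, Q=0, R=0, S=0: circuit gives 0, formula gives 0.
At P=0, Q=0, R=0, S=1: circuit gives 1, formula gives 1.
Agrees on all 16 inputs.

Yes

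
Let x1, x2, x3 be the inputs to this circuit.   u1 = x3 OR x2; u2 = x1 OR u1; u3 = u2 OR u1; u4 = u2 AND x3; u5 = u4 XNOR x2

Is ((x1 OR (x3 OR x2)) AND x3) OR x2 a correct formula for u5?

u1 = x3 OR x2
u2 = x1 OR u1 = x1 OR (x3 OR x2)
u4 = u2 AND x3 = (x1 OR (x3 OR x2)) AND x3
u5 = u4 XNOR x2 = ((x1 OR (x3 OR x2)) AND x3) XNOR x2
At x1=0, x2=0, x3=0: circuit gives 1, formula gives 0.

No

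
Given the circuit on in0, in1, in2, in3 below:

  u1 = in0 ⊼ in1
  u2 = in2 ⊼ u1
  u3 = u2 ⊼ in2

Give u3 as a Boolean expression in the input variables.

u1 = in0 ⊼ in1
u2 = in2 ⊼ u1 = in2 ⊼ (in0 ⊼ in1)
u3 = u2 ⊼ in2 = (in2 ⊼ (in0 ⊼ in1)) ⊼ in2

(in2 ⊼ (in0 ⊼ in1)) ⊼ in2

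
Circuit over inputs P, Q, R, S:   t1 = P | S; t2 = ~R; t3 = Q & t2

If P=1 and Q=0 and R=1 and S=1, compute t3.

t2 = ~1 = 0
t3 = 0 & 0 = 0

0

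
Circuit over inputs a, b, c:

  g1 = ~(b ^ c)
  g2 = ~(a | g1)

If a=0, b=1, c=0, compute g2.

g1 = ~(1 ^ 0) = 0
g2 = ~(0 | 0) = 1

1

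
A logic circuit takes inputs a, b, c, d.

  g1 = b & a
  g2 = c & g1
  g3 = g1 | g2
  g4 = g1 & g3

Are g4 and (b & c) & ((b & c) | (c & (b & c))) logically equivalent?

g1 = b & a
g2 = c & g1 = c & (b & a)
g3 = g1 | g2 = (b & a) | (c & (b & a))
g4 = g1 & g3 = (b & a) & ((b & a) | (c & (b & a)))
At a=0, b=1, c=1, d=0: circuit gives 0, formula gives 1.

No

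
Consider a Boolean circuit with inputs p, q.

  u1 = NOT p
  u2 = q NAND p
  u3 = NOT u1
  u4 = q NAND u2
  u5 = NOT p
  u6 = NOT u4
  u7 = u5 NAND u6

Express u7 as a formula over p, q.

NOT p NAND NOT (q NAND (q NAND p))

u2 = q NAND p
u4 = q NAND u2 = q NAND (q NAND p)
u5 = NOT p
u6 = NOT u4 = NOT (q NAND (q NAND p))
u7 = u5 NAND u6 = NOT p NAND NOT (q NAND (q NAND p))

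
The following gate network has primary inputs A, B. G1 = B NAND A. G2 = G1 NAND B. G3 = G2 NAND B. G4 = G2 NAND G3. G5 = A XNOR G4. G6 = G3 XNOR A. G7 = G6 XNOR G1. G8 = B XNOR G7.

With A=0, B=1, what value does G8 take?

0

G1 = 1 NAND 0 = 1
G2 = 1 NAND 1 = 0
G3 = 0 NAND 1 = 1
G6 = 1 XNOR 0 = 0
G7 = 0 XNOR 1 = 0
G8 = 1 XNOR 0 = 0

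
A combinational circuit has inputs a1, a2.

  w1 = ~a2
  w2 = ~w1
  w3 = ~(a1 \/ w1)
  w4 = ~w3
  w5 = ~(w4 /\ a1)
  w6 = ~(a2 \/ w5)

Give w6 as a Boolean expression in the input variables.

w1 = ~a2
w3 = ~(a1 \/ w1) = ~(a1 \/ ~a2)
w4 = ~w3 = ~(~(a1 \/ ~a2))
w5 = ~(w4 /\ a1) = ~(~(~(a1 \/ ~a2)) /\ a1)
w6 = ~(a2 \/ w5) = ~(a2 \/ (~(~(~(a1 \/ ~a2)) /\ a1)))

~(a2 \/ (~(~(~(a1 \/ ~a2)) /\ a1)))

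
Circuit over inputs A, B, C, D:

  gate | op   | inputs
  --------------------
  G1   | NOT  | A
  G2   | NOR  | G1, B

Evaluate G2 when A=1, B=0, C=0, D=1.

G1 = NOT 1 = 0
G2 = 0 NOR 0 = 1

1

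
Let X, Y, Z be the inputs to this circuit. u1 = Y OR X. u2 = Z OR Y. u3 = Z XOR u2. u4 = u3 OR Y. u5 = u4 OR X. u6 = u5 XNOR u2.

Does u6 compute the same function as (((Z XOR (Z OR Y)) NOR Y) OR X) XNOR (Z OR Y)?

No

u2 = Z OR Y
u3 = Z XOR u2 = Z XOR (Z OR Y)
u4 = u3 OR Y = (Z XOR (Z OR Y)) OR Y
u5 = u4 OR X = ((Z XOR (Z OR Y)) OR Y) OR X
u6 = u5 XNOR u2 = (((Z XOR (Z OR Y)) OR Y) OR X) XNOR (Z OR Y)
At X=0, Y=0, Z=0: circuit gives 1, formula gives 0.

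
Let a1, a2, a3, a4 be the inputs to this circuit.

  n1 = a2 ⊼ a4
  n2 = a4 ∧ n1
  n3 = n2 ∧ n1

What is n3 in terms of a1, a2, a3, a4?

n1 = a2 ⊼ a4
n2 = a4 ∧ n1 = a4 ∧ (a2 ⊼ a4)
n3 = n2 ∧ n1 = (a4 ∧ (a2 ⊼ a4)) ∧ (a2 ⊼ a4)

(a4 ∧ (a2 ⊼ a4)) ∧ (a2 ⊼ a4)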